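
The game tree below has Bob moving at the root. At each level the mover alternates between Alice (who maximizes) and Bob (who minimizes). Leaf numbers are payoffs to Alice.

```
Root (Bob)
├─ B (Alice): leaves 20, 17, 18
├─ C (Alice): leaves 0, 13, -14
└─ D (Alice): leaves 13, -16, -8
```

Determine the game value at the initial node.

B (Alice): max(20, 17, 18) = 20
C (Alice): max(0, 13, -14) = 13
D (Alice): max(13, -16, -8) = 13
Root (Bob): min(20, 13, 13) = 13

13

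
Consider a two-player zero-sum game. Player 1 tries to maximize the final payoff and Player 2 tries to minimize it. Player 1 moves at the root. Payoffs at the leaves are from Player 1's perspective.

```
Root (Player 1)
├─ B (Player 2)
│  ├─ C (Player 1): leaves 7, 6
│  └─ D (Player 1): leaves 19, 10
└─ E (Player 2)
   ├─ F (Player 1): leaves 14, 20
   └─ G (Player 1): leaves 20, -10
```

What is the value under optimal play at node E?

20

F: max(14, 20) = 20
G: max(20, -10) = 20
E: min(20, 20) = 20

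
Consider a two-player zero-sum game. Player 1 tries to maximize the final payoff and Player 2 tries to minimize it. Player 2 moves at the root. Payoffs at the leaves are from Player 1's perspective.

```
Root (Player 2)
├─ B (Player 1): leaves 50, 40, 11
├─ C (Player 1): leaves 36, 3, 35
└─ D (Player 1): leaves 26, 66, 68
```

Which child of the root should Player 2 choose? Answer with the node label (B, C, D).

B (Player 1): max(50, 40, 11) = 50
C (Player 1): max(36, 3, 35) = 36
D (Player 1): max(26, 66, 68) = 68
Root (Player 2): min(50, 36, 68) = 36
Player 2 picks the child with the lowest value: C (value 36).

C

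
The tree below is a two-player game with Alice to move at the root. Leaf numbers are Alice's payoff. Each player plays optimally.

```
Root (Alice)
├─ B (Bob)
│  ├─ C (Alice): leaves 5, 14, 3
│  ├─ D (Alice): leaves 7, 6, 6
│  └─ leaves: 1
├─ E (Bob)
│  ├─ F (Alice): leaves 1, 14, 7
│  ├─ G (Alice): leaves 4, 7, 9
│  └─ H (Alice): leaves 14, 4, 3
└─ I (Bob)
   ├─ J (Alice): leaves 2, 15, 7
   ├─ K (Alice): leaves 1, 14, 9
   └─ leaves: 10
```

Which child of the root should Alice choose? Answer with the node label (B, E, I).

C (Alice): max(5, 14, 3) = 14
D (Alice): max(7, 6, 6) = 7
B (Bob): min(14, 7, 1) = 1
F (Alice): max(1, 14, 7) = 14
G (Alice): max(4, 7, 9) = 9
H (Alice): max(14, 4, 3) = 14
E (Bob): min(14, 9, 14) = 9
J (Alice): max(2, 15, 7) = 15
K (Alice): max(1, 14, 9) = 14
I (Bob): min(15, 14, 10) = 10
Root (Alice): max(1, 9, 10) = 10
Alice picks the child with the highest value: I (value 10).

I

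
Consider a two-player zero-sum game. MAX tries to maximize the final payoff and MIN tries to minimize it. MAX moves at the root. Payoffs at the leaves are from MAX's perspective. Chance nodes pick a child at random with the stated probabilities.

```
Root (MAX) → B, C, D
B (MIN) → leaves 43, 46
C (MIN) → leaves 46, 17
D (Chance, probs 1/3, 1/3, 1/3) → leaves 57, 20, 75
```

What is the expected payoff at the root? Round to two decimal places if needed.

50.67

B (MIN): min(43, 46) = 43
C (MIN): min(46, 17) = 17
D (Chance): 1/3·57 + 1/3·20 + 1/3·75 = 50.67
Root (MAX): max(43, 17, 50.67) = 50.67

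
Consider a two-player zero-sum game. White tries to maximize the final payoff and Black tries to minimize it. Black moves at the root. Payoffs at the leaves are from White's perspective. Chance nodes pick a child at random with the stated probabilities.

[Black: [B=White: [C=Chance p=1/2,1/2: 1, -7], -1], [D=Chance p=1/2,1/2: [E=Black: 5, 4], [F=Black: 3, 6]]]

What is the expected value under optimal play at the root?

-1

C (Chance): 1/2·1 + 1/2·-7 = -3
B (White): max(-3, -1) = -1
E (Black): min(5, 4) = 4
F (Black): min(3, 6) = 3
D (Chance): 1/2·4 + 1/2·3 = 3.5
Root (Black): min(-1, 3.5) = -1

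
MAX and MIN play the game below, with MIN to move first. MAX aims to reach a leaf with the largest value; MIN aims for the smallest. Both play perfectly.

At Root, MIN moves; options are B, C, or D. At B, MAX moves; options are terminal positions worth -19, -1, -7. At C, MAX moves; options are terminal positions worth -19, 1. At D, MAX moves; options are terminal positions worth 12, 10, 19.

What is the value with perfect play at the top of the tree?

-1

B (MAX): max(-19, -1, -7) = -1
C (MAX): max(-19, 1) = 1
D (MAX): max(12, 10, 19) = 19
Root (MIN): min(-1, 1, 19) = -1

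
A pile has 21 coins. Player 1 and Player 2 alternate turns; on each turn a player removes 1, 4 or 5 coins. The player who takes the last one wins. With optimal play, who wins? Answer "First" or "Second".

First

Mark each pile size as W (mover wins) or L (mover loses):
i:   0  1  2  3  4  5  6  7  8  9 10 11 12 13 14 15 16 17 18 19 20 21
     L  W  L  W  W  W  W  W  L  W  L  W  W  W  W  W  L  W  L  W  W  W
Position 21 is W, so the first player wins.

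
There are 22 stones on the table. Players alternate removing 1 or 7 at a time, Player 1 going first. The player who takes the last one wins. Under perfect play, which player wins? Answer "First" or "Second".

Second

Compute winning (W) and losing (L) positions by backward induction:
i:   0  1  2  3  4  5  6  7  8  9 10 11 12 13 14 15 16 17 18 19 20 21 22
     L  W  L  W  L  W  L  W  L  W  L  W  L  W  L  W  L  W  L  W  L  W  L
Position 22 is L, so the second player wins.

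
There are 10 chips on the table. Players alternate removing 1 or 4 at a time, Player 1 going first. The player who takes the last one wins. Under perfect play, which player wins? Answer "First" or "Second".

Second

Compute winning (W) and losing (L) positions by backward induction:
i:   0  1  2  3  4  5  6  7  8  9 10
     L  W  L  W  W  L  W  L  W  W  L
Position 10 is L, so the second player wins.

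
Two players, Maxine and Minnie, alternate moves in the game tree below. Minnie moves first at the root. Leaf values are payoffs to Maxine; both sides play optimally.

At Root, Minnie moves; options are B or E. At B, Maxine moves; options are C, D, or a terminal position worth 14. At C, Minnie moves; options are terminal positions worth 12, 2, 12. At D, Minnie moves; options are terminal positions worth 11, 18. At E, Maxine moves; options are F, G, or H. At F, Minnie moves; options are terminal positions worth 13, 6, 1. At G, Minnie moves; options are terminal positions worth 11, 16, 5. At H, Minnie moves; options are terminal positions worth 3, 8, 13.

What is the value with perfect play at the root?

C (Minnie): min(12, 2, 12) = 2
D (Minnie): min(11, 18) = 11
B (Maxine): max(2, 11, 14) = 14
F (Minnie): min(13, 6, 1) = 1
G (Minnie): min(11, 16, 5) = 5
H (Minnie): min(3, 8, 13) = 3
E (Maxine): max(1, 5, 3) = 5
Root (Minnie): min(14, 5) = 5

5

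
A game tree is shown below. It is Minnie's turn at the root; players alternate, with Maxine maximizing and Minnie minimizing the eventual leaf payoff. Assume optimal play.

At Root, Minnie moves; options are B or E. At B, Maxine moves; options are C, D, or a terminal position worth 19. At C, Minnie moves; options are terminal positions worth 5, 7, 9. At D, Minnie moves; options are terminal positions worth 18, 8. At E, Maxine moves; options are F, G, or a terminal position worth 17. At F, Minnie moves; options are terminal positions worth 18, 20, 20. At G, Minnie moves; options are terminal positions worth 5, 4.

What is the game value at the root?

18

C (Minnie): min(5, 7, 9) = 5
D (Minnie): min(18, 8) = 8
B (Maxine): max(5, 8, 19) = 19
F (Minnie): min(18, 20, 20) = 18
G (Minnie): min(5, 4) = 4
E (Maxine): max(18, 4, 17) = 18
Root (Minnie): min(19, 18) = 18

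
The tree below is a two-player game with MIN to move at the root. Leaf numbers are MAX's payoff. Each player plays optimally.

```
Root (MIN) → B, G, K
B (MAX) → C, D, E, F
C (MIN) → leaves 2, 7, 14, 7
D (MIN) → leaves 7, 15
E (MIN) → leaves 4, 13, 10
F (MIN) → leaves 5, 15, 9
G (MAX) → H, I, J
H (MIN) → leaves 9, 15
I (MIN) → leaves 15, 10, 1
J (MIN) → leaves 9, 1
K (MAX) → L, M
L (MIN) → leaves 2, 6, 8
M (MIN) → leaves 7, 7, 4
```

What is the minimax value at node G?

9

H: min(9, 15) = 9
I: min(15, 10, 1) = 1
J: min(9, 1) = 1
G: max(9, 1, 1) = 9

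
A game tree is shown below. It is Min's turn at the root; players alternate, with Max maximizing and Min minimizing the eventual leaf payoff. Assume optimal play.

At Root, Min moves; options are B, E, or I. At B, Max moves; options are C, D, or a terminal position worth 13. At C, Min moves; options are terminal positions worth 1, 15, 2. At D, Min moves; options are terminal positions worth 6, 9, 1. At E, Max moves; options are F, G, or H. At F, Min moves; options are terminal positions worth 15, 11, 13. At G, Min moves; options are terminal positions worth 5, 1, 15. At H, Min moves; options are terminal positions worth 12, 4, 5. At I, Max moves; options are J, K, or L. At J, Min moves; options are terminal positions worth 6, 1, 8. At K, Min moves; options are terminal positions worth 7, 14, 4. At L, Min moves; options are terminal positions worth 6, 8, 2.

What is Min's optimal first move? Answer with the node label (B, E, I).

C (Min): min(1, 15, 2) = 1
D (Min): min(6, 9, 1) = 1
B (Max): max(1, 1, 13) = 13
F (Min): min(15, 11, 13) = 11
G (Min): min(5, 1, 15) = 1
H (Min): min(12, 4, 5) = 4
E (Max): max(11, 1, 4) = 11
J (Min): min(6, 1, 8) = 1
K (Min): min(7, 14, 4) = 4
L (Min): min(6, 8, 2) = 2
I (Max): max(1, 4, 2) = 4
Root (Min): min(13, 11, 4) = 4
Min picks the child with the lowest value: I (value 4).

I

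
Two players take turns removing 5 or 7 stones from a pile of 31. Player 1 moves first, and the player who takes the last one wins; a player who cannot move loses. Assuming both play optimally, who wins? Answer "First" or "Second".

First

Mark each pile size as W (mover wins) or L (mover loses):
i:   0  1  2  3  4  5  6  7  8  9 10 11 12 13 14 15 16 17 18 19 20 21 22 23 24 25 26 27 28 29 30 31
     L  L  L  L  L  W  W  W  W  W  W  W  L  L  L  L  L  W  W  W  W  W  W  W  L  L  L  L  L  W  W  W
Position 31 is W, so the first player wins.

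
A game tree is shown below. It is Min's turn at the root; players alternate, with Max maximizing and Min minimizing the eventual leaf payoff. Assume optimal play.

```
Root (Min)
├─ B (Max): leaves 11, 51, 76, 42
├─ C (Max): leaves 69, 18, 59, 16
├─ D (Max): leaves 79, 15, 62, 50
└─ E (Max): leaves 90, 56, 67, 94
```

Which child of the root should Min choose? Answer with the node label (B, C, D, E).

C

B (Max): max(11, 51, 76, 42) = 76
C (Max): max(69, 18, 59, 16) = 69
D (Max): max(79, 15, 62, 50) = 79
E (Max): max(90, 56, 67, 94) = 94
Root (Min): min(76, 69, 79, 94) = 69
Min picks the child with the lowest value: C (value 69).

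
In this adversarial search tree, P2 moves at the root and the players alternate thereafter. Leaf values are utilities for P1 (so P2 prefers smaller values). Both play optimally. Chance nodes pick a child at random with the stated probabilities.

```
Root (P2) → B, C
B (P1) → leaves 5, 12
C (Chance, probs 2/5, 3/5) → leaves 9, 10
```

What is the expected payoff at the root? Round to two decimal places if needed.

9.6

B (P1): max(5, 12) = 12
C (Chance): 2/5·9 + 3/5·10 = 9.6
Root (P2): min(12, 9.6) = 9.6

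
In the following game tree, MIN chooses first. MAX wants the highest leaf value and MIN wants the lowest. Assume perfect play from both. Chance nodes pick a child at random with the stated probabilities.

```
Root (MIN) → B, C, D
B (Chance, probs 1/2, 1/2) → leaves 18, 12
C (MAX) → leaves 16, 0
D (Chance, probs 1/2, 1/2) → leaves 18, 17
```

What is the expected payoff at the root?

15

B (Chance): 1/2·18 + 1/2·12 = 15
C (MAX): max(16, 0) = 16
D (Chance): 1/2·18 + 1/2·17 = 17.5
Root (MIN): min(15, 16, 17.5) = 15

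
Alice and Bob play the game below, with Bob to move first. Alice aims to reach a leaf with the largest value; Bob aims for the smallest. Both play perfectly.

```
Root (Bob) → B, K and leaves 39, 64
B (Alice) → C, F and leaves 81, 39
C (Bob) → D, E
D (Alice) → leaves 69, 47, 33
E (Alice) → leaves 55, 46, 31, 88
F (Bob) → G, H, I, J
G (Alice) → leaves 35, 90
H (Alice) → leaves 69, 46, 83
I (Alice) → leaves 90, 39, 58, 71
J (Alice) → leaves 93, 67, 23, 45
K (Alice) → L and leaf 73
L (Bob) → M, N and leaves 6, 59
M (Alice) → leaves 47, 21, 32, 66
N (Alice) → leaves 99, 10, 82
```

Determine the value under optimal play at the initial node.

39

D (Alice): max(69, 47, 33) = 69
E (Alice): max(55, 46, 31, 88) = 88
C (Bob): min(69, 88) = 69
G (Alice): max(35, 90) = 90
H (Alice): max(69, 46, 83) = 83
I (Alice): max(90, 39, 58, 71) = 90
J (Alice): max(93, 67, 23, 45) = 93
F (Bob): min(90, 83, 90, 93) = 83
B (Alice): max(69, 83, 81, 39) = 83
M (Alice): max(47, 21, 32, 66) = 66
N (Alice): max(99, 10, 82) = 99
L (Bob): min(66, 99, 6, 59) = 6
K (Alice): max(6, 73) = 73
Root (Bob): min(83, 73, 39, 64) = 39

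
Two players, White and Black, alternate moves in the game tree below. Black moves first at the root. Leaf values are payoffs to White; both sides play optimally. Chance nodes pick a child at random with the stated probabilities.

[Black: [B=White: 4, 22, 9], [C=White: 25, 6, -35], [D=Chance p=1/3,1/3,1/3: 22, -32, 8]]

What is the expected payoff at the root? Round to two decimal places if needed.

B (White): max(4, 22, 9) = 22
C (White): max(25, 6, -35) = 25
D (Chance): 1/3·22 + 1/3·-32 + 1/3·8 = -0.67
Root (Black): min(22, 25, -0.67) = -0.67

-0.67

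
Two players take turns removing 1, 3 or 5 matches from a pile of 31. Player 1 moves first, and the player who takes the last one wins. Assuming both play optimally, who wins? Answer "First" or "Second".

W/L table (W = player to move can force a win):
i:   0  1  2  3  4  5  6  7  8  9 10 11 12 13 14 15 16 17 18 19 20 21 22 23 24 25 26 27 28 29 30 31
     L  W  L  W  L  W  L  W  L  W  L  W  L  W  L  W  L  W  L  W  L  W  L  W  L  W  L  W  L  W  L  W
Position 31 is W, so the first player wins.

First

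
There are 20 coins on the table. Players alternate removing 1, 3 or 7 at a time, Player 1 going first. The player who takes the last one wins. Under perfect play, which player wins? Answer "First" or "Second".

Second

W/L table (W = player to move can force a win):
i:   0  1  2  3  4  5  6  7  8  9 10 11 12 13 14 15 16 17 18 19 20
     L  W  L  W  L  W  L  W  L  W  L  W  L  W  L  W  L  W  L  W  L
Position 20 is L, so the second player wins.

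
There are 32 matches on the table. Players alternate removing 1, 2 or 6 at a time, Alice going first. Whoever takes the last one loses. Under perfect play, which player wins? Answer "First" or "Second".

W/L table (W = player to move can force a win):
i:   0  1  2  3  4  5  6  7  8  9 10 11 12 13 14 15 16 17 18 19 20 21 22 23 24 25 26 27 28 29 30 31 32
     W  L  W  W  L  W  W  W  L  W  W  L  W  W  W  L  W  W  L  W  W  W  L  W  W  L  W  W  W  L  W  W  L
Position 32 is L, so the second player wins.

Second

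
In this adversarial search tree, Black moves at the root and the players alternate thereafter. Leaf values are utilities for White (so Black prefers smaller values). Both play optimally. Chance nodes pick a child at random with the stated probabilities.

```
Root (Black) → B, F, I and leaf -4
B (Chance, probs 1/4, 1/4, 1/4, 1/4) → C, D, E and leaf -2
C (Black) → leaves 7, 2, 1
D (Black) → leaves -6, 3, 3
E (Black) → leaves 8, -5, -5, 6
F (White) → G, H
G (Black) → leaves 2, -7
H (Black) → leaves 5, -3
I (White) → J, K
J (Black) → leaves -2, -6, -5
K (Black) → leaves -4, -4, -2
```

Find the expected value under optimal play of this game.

C (Black): min(7, 2, 1) = 1
D (Black): min(-6, 3, 3) = -6
E (Black): min(8, -5, -5, 6) = -5
B (Chance): 1/4·1 + 1/4·-6 + 1/4·-5 + 1/4·-2 = -3
G (Black): min(2, -7) = -7
H (Black): min(5, -3) = -3
F (White): max(-7, -3) = -3
J (Black): min(-2, -6, -5) = -6
K (Black): min(-4, -4, -2) = -4
I (White): max(-6, -4) = -4
Root (Black): min(-3, -3, -4, -4) = -4

-4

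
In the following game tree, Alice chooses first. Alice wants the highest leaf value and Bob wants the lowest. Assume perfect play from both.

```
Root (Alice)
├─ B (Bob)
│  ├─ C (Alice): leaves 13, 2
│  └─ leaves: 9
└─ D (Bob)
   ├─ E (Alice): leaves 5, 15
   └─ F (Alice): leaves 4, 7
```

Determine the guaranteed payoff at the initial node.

9

C (Alice): max(13, 2) = 13
B (Bob): min(13, 9) = 9
E (Alice): max(5, 15) = 15
F (Alice): max(4, 7) = 7
D (Bob): min(15, 7) = 7
Root (Alice): max(9, 7) = 9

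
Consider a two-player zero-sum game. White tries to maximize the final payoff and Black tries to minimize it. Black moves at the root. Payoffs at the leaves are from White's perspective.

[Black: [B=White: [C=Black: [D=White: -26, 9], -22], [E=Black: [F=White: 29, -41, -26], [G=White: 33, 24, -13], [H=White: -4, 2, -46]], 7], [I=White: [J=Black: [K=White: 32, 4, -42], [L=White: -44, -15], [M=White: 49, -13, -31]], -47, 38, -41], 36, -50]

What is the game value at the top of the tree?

D (White): max(-26, 9) = 9
C (Black): min(9, -22) = -22
F (White): max(29, -41, -26) = 29
G (White): max(33, 24, -13) = 33
H (White): max(-4, 2, -46) = 2
E (Black): min(29, 33, 2) = 2
B (White): max(-22, 2, 7) = 7
K (White): max(32, 4, -42) = 32
L (White): max(-44, -15) = -15
M (White): max(49, -13, -31) = 49
J (Black): min(32, -15, 49) = -15
I (White): max(-15, -47, 38, -41) = 38
Root (Black): min(7, 38, 36, -50) = -50

-50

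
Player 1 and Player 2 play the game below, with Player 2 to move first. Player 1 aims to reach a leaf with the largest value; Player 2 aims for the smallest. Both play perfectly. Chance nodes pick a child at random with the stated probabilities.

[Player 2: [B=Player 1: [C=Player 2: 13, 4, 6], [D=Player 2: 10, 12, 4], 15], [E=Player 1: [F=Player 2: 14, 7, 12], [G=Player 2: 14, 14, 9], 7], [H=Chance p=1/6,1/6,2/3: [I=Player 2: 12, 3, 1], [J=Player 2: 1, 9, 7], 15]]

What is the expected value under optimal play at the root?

C (Player 2): min(13, 4, 6) = 4
D (Player 2): min(10, 12, 4) = 4
B (Player 1): max(4, 4, 15) = 15
F (Player 2): min(14, 7, 12) = 7
G (Player 2): min(14, 14, 9) = 9
E (Player 1): max(7, 9, 7) = 9
I (Player 2): min(12, 3, 1) = 1
J (Player 2): min(1, 9, 7) = 1
H (Chance): 1/6·1 + 1/6·1 + 2/3·15 = 10.33
Root (Player 2): min(15, 9, 10.33) = 9

9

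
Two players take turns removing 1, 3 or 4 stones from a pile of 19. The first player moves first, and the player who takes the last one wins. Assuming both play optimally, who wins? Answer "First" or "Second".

First

Positions where the player to move wins (W) vs loses (L):
i:   0  1  2  3  4  5  6  7  8  9 10 11 12 13 14 15 16 17 18 19
     L  W  L  W  W  W  W  L  W  L  W  W  W  W  L  W  L  W  W  W
Position 19 is W, so the first player wins.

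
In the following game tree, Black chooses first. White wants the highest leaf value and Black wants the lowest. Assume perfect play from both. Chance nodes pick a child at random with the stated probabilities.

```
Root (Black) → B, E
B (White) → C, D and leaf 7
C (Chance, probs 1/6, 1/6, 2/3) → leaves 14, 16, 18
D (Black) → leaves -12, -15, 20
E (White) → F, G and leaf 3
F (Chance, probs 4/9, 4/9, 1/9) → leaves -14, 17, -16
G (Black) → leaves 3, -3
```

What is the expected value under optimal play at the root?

C (Chance): 1/6·14 + 1/6·16 + 2/3·18 = 17
D (Black): min(-12, -15, 20) = -15
B (White): max(17, -15, 7) = 17
F (Chance): 4/9·-14 + 4/9·17 + 1/9·-16 = -0.44
G (Black): min(3, -3) = -3
E (White): max(-0.44, -3, 3) = 3
Root (Black): min(17, 3) = 3

3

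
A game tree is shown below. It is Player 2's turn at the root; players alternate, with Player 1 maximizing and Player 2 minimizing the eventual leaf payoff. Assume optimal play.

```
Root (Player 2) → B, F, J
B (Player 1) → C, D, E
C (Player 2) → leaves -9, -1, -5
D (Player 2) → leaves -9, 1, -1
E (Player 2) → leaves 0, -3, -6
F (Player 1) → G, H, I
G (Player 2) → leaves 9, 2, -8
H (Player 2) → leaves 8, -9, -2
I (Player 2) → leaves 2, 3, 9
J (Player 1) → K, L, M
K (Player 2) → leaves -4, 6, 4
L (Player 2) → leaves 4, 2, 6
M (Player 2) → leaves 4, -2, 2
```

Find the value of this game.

-6

C (Player 2): min(-9, -1, -5) = -9
D (Player 2): min(-9, 1, -1) = -9
E (Player 2): min(0, -3, -6) = -6
B (Player 1): max(-9, -9, -6) = -6
G (Player 2): min(9, 2, -8) = -8
H (Player 2): min(8, -9, -2) = -9
I (Player 2): min(2, 3, 9) = 2
F (Player 1): max(-8, -9, 2) = 2
K (Player 2): min(-4, 6, 4) = -4
L (Player 2): min(4, 2, 6) = 2
M (Player 2): min(4, -2, 2) = -2
J (Player 1): max(-4, 2, -2) = 2
Root (Player 2): min(-6, 2, 2) = -6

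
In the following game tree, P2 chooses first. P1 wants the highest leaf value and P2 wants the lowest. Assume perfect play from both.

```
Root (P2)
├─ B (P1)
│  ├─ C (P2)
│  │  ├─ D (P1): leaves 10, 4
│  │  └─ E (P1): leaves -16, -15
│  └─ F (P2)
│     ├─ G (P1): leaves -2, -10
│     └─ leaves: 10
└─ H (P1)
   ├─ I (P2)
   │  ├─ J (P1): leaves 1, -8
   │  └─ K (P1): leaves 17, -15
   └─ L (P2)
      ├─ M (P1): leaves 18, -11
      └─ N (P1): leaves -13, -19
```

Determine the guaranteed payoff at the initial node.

D (P1): max(10, 4) = 10
E (P1): max(-16, -15) = -15
C (P2): min(10, -15) = -15
G (P1): max(-2, -10) = -2
F (P2): min(-2, 10) = -2
B (P1): max(-15, -2) = -2
J (P1): max(1, -8) = 1
K (P1): max(17, -15) = 17
I (P2): min(1, 17) = 1
M (P1): max(18, -11) = 18
N (P1): max(-13, -19) = -13
L (P2): min(18, -13) = -13
H (P1): max(1, -13) = 1
Root (P2): min(-2, 1) = -2

-2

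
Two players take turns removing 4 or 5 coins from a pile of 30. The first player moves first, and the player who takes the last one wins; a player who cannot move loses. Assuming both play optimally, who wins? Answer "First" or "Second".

Second

Compute winning (W) and losing (L) positions by backward induction:
i:   0  1  2  3  4  5  6  7  8  9 10 11 12 13 14 15 16 17 18 19 20 21 22 23 24 25 26 27 28 29 30
     L  L  L  L  W  W  W  W  W  L  L  L  L  W  W  W  W  W  L  L  L  L  W  W  W  W  W  L  L  L  L
Position 30 is L, so the second player wins.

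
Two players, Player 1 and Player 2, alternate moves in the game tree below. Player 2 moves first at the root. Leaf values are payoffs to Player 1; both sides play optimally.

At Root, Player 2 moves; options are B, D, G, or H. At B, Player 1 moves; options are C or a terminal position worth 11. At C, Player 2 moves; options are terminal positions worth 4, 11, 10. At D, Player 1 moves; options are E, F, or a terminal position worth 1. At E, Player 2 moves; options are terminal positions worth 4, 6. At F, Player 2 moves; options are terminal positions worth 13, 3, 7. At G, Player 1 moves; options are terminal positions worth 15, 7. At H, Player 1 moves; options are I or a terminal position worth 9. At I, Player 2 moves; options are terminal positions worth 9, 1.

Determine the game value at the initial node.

4

C (Player 2): min(4, 11, 10) = 4
B (Player 1): max(4, 11) = 11
E (Player 2): min(4, 6) = 4
F (Player 2): min(13, 3, 7) = 3
D (Player 1): max(4, 3, 1) = 4
G (Player 1): max(15, 7) = 15
I (Player 2): min(9, 1) = 1
H (Player 1): max(1, 9) = 9
Root (Player 2): min(11, 4, 15, 9) = 4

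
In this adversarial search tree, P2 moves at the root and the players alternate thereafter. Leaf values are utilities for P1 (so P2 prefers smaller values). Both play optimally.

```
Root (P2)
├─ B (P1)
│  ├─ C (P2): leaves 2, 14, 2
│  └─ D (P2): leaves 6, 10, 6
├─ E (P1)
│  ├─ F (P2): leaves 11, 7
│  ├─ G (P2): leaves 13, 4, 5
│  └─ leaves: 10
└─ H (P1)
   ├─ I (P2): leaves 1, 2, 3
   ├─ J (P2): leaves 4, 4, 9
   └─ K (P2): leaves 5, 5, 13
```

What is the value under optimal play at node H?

5

I: min(1, 2, 3) = 1
J: min(4, 4, 9) = 4
K: min(5, 5, 13) = 5
H: max(1, 4, 5) = 5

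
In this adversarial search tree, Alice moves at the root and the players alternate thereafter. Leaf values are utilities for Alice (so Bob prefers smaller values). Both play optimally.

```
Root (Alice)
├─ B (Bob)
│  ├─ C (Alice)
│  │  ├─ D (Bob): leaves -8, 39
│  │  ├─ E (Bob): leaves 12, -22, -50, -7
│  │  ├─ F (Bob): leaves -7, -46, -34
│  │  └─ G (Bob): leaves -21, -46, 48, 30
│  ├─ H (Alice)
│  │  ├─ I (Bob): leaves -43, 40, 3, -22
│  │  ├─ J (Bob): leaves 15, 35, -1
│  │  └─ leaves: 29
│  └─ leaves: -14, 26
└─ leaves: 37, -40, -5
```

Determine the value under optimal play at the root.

37

D (Bob): min(-8, 39) = -8
E (Bob): min(12, -22, -50, -7) = -50
F (Bob): min(-7, -46, -34) = -46
G (Bob): min(-21, -46, 48, 30) = -46
C (Alice): max(-8, -50, -46, -46) = -8
I (Bob): min(-43, 40, 3, -22) = -43
J (Bob): min(15, 35, -1) = -1
H (Alice): max(-43, -1, 29) = 29
B (Bob): min(-8, 29, -14, 26) = -14
Root (Alice): max(-14, 37, -40, -5) = 37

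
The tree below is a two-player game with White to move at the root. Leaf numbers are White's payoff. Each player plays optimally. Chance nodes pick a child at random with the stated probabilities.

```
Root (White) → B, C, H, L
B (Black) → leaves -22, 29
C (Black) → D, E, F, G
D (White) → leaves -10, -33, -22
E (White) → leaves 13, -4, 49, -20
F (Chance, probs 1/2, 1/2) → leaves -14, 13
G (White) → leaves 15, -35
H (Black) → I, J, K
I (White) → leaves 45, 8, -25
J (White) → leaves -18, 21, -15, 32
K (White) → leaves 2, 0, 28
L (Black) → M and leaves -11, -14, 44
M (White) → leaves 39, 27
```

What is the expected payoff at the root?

B (Black): min(-22, 29) = -22
D (White): max(-10, -33, -22) = -10
E (White): max(13, -4, 49, -20) = 49
F (Chance): 1/2·-14 + 1/2·13 = -0.5
G (White): max(15, -35) = 15
C (Black): min(-10, 49, -0.5, 15) = -10
I (White): max(45, 8, -25) = 45
J (White): max(-18, 21, -15, 32) = 32
K (White): max(2, 0, 28) = 28
H (Black): min(45, 32, 28) = 28
M (White): max(39, 27) = 39
L (Black): min(39, -11, -14, 44) = -14
Root (White): max(-22, -10, 28, -14) = 28

28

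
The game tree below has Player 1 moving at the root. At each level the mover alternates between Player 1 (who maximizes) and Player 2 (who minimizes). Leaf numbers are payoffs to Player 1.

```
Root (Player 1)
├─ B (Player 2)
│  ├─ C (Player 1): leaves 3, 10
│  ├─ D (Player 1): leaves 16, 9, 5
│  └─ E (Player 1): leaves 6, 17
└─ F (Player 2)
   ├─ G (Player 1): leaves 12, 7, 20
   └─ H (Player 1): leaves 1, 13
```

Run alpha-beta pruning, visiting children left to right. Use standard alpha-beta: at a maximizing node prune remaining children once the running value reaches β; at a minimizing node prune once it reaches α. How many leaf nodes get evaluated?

C [α=-∞,β=+∞]: v=10
D [α=-∞,β=10]: v=16 after child 1 ≥ β → β-cutoff, skip 2
E [α=-∞,β=10]: v=17
B [α=-∞,β=+∞]: v=10
G [α=10,β=+∞]: v=20
H [α=10,β=20]: v=13
F [α=10,β=+∞]: v=13
Root [α=-∞,β=+∞]: v=13
Leaves evaluated: 10 of 12.

10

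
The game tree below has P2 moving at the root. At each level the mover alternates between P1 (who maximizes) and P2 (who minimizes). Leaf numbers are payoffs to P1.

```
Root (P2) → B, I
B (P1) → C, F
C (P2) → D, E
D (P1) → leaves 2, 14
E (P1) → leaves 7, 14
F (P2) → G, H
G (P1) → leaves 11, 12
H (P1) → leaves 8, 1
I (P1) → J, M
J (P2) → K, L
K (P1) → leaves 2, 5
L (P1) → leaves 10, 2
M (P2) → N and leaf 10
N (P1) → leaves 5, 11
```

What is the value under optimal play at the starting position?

D (P1): max(2, 14) = 14
E (P1): max(7, 14) = 14
C (P2): min(14, 14) = 14
G (P1): max(11, 12) = 12
H (P1): max(8, 1) = 8
F (P2): min(12, 8) = 8
B (P1): max(14, 8) = 14
K (P1): max(2, 5) = 5
L (P1): max(10, 2) = 10
J (P2): min(5, 10) = 5
N (P1): max(5, 11) = 11
M (P2): min(11, 10) = 10
I (P1): max(5, 10) = 10
Root (P2): min(14, 10) = 10

10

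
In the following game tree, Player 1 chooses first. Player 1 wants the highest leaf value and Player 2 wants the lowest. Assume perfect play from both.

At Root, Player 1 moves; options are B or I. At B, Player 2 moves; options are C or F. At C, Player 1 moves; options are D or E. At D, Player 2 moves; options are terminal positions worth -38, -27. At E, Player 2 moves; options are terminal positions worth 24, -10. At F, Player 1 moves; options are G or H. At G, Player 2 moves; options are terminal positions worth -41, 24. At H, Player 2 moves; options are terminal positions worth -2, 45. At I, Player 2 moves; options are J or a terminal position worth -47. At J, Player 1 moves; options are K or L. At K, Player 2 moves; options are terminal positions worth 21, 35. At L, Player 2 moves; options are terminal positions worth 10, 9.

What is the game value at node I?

-47

K: min(21, 35) = 21
L: min(10, 9) = 9
J: max(21, 9) = 21
I: min(21, -47) = -47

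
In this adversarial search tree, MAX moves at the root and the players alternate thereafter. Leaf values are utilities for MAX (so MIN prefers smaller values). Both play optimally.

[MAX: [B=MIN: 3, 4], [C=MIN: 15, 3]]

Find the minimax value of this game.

3

B (MIN): min(3, 4) = 3
C (MIN): min(15, 3) = 3
Root (MAX): max(3, 3) = 3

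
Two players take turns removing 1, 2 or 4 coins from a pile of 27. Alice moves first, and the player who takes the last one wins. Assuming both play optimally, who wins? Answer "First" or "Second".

Positions where the player to move wins (W) vs loses (L):
i:   0  1  2  3  4  5  6  7  8  9 10 11 12 13 14 15 16 17 18 19 20 21 22 23 24 25 26 27
     L  W  W  L  W  W  L  W  W  L  W  W  L  W  W  L  W  W  L  W  W  L  W  W  L  W  W  L
Position 27 is L, so the second player wins.

Second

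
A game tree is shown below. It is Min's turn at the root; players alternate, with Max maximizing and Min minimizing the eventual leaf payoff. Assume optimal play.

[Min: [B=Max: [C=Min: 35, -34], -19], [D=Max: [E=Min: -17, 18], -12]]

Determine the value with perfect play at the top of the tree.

-19

C (Min): min(35, -34) = -34
B (Max): max(-34, -19) = -19
E (Min): min(-17, 18) = -17
D (Max): max(-17, -12) = -12
Root (Min): min(-19, -12) = -19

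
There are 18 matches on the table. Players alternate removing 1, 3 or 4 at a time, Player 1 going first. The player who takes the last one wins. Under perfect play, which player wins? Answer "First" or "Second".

First

i:   0  1  2  3  4  5  6  7  8  9 10 11 12 13 14 15 16 17 18
     L  W  L  W  W  W  W  L  W  L  W  W  W  W  L  W  L  W  W
Position 18 is W, so the first player wins.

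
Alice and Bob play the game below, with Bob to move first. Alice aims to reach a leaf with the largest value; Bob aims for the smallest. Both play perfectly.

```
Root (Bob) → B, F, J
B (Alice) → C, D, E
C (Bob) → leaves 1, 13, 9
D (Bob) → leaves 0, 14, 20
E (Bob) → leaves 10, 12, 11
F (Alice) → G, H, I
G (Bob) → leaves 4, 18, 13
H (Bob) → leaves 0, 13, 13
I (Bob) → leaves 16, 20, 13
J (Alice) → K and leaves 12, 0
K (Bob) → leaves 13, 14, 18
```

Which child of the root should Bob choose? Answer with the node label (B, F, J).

C (Bob): min(1, 13, 9) = 1
D (Bob): min(0, 14, 20) = 0
E (Bob): min(10, 12, 11) = 10
B (Alice): max(1, 0, 10) = 10
G (Bob): min(4, 18, 13) = 4
H (Bob): min(0, 13, 13) = 0
I (Bob): min(16, 20, 13) = 13
F (Alice): max(4, 0, 13) = 13
K (Bob): min(13, 14, 18) = 13
J (Alice): max(13, 12, 0) = 13
Root (Bob): min(10, 13, 13) = 10
Bob picks the child with the lowest value: B (value 10).

B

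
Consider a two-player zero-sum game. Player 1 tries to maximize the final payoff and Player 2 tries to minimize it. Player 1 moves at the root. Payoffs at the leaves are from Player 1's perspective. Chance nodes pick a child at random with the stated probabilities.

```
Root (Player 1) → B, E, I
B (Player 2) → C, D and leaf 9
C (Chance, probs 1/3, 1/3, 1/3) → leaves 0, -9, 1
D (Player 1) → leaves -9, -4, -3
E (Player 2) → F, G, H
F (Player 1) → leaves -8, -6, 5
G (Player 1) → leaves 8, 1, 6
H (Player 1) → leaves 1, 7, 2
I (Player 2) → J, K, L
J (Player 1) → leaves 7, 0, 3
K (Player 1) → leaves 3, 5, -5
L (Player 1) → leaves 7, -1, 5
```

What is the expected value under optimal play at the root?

C (Chance): 1/3·0 + 1/3·-9 + 1/3·1 = -2.67
D (Player 1): max(-9, -4, -3) = -3
B (Player 2): min(-2.67, -3, 9) = -3
F (Player 1): max(-8, -6, 5) = 5
G (Player 1): max(8, 1, 6) = 8
H (Player 1): max(1, 7, 2) = 7
E (Player 2): min(5, 8, 7) = 5
J (Player 1): max(7, 0, 3) = 7
K (Player 1): max(3, 5, -5) = 5
L (Player 1): max(7, -1, 5) = 7
I (Player 2): min(7, 5, 7) = 5
Root (Player 1): max(-3, 5, 5) = 5

5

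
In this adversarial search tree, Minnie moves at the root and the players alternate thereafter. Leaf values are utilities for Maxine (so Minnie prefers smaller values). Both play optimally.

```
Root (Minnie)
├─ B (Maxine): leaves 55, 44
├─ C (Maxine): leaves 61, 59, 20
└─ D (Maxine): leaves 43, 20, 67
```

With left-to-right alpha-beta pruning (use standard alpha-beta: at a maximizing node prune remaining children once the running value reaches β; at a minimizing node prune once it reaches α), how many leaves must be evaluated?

B [α=-∞,β=+∞]: v=55
C [α=-∞,β=55]: v=61 after child 1 ≥ β → β-cutoff, skip 2
D [α=-∞,β=55]: v=67
Root [α=-∞,β=+∞]: v=55
Leaves evaluated: 6 of 8.

6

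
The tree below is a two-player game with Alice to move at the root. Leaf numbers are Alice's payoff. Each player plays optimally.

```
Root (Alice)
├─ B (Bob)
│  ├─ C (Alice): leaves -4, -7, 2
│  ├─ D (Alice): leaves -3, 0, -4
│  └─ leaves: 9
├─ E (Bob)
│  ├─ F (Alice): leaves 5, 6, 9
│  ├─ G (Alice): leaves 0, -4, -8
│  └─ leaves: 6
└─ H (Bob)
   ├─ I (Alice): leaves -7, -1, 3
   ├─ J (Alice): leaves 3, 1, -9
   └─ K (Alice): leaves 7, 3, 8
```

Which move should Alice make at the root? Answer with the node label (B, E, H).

C (Alice): max(-4, -7, 2) = 2
D (Alice): max(-3, 0, -4) = 0
B (Bob): min(2, 0, 9) = 0
F (Alice): max(5, 6, 9) = 9
G (Alice): max(0, -4, -8) = 0
E (Bob): min(9, 0, 6) = 0
I (Alice): max(-7, -1, 3) = 3
J (Alice): max(3, 1, -9) = 3
K (Alice): max(7, 3, 8) = 8
H (Bob): min(3, 3, 8) = 3
Root (Alice): max(0, 0, 3) = 3
Alice picks the child with the highest value: H (value 3).

H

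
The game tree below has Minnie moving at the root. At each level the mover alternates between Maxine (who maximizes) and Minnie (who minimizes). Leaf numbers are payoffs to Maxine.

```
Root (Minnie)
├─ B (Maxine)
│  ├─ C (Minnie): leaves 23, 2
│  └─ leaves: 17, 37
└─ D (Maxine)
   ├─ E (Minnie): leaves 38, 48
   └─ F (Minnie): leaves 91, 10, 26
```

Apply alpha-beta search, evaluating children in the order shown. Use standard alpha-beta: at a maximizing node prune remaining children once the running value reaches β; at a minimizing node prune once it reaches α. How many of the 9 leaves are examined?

C [α=-∞,β=+∞]: v=2
B [α=-∞,β=+∞]: v=37
E [α=-∞,β=37]: v=38
D [α=-∞,β=37]: v=38 after child 1 ≥ β → β-cutoff, skip 1
Root [α=-∞,β=+∞]: v=37
Leaves evaluated: 6 of 9.

6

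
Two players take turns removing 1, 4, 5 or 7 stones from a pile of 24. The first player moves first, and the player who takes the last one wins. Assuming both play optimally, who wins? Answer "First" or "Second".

Second

W/L table (W = player to move can force a win):
i:   0  1  2  3  4  5  6  7  8  9 10 11 12 13 14 15 16 17 18 19 20 21 22 23 24
     L  W  L  W  W  W  W  W  L  W  L  W  W  W  W  W  L  W  L  W  W  W  W  W  L
Position 24 is L, so the second player wins.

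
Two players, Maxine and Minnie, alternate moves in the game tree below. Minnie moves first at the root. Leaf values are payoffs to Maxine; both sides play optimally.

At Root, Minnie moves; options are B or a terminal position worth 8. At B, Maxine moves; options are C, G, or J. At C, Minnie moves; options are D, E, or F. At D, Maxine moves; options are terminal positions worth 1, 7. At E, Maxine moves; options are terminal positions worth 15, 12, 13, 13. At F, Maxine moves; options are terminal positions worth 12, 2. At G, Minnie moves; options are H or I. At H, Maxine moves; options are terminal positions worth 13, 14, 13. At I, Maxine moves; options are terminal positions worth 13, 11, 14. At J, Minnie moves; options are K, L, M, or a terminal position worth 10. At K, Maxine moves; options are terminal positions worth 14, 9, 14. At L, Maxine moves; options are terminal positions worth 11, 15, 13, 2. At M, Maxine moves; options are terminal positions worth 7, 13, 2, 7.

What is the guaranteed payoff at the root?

D (Maxine): max(1, 7) = 7
E (Maxine): max(15, 12, 13, 13) = 15
F (Maxine): max(12, 2) = 12
C (Minnie): min(7, 15, 12) = 7
H (Maxine): max(13, 14, 13) = 14
I (Maxine): max(13, 11, 14) = 14
G (Minnie): min(14, 14) = 14
K (Maxine): max(14, 9, 14) = 14
L (Maxine): max(11, 15, 13, 2) = 15
M (Maxine): max(7, 13, 2, 7) = 13
J (Minnie): min(14, 15, 13, 10) = 10
B (Maxine): max(7, 14, 10) = 14
Root (Minnie): min(14, 8) = 8

8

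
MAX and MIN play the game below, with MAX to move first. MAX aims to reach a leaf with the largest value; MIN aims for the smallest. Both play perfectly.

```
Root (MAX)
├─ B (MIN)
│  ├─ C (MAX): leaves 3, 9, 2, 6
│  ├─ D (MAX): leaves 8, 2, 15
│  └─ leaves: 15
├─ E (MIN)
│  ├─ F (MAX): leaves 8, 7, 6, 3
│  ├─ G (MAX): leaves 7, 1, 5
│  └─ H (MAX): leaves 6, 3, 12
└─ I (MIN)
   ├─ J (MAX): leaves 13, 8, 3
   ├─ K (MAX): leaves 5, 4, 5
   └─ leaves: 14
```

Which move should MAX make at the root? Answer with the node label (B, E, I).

C (MAX): max(3, 9, 2, 6) = 9
D (MAX): max(8, 2, 15) = 15
B (MIN): min(9, 15, 15) = 9
F (MAX): max(8, 7, 6, 3) = 8
G (MAX): max(7, 1, 5) = 7
H (MAX): max(6, 3, 12) = 12
E (MIN): min(8, 7, 12) = 7
J (MAX): max(13, 8, 3) = 13
K (MAX): max(5, 4, 5) = 5
I (MIN): min(13, 5, 14) = 5
Root (MAX): max(9, 7, 5) = 9
MAX picks the child with the highest value: B (value 9).

B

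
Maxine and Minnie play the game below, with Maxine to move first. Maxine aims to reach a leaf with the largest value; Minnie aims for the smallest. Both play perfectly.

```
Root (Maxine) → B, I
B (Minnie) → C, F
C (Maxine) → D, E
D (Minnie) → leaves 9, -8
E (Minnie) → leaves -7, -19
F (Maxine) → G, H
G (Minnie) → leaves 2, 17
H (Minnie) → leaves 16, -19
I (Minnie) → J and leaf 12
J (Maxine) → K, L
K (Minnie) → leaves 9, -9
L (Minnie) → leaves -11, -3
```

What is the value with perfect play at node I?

K: min(9, -9) = -9
L: min(-11, -3) = -11
J: max(-9, -11) = -9
I: min(-9, 12) = -9

-9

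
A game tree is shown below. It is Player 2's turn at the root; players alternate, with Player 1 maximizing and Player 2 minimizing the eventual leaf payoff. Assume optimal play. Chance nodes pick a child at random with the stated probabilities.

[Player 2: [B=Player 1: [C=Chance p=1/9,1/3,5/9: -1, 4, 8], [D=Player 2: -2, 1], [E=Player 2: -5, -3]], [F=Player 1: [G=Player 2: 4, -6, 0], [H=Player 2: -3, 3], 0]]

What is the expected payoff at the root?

C (Chance): 1/9·-1 + 1/3·4 + 5/9·8 = 5.67
D (Player 2): min(-2, 1) = -2
E (Player 2): min(-5, -3) = -5
B (Player 1): max(5.67, -2, -5) = 5.67
G (Player 2): min(4, -6, 0) = -6
H (Player 2): min(-3, 3) = -3
F (Player 1): max(-6, -3, 0) = 0
Root (Player 2): min(5.67, 0) = 0

0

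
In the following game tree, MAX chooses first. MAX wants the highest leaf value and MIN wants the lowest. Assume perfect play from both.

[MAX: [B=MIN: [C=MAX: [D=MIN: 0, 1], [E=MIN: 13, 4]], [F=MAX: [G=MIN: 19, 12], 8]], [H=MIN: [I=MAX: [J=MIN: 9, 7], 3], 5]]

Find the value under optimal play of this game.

5

D (MIN): min(0, 1) = 0
E (MIN): min(13, 4) = 4
C (MAX): max(0, 4) = 4
G (MIN): min(19, 12) = 12
F (MAX): max(12, 8) = 12
B (MIN): min(4, 12) = 4
J (MIN): min(9, 7) = 7
I (MAX): max(7, 3) = 7
H (MIN): min(7, 5) = 5
Root (MAX): max(4, 5) = 5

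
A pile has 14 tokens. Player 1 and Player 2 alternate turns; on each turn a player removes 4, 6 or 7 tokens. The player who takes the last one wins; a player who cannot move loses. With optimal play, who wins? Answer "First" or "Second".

W/L table (W = player to move can force a win):
i:   0  1  2  3  4  5  6  7  8  9 10 11 12 13 14
     L  L  L  L  W  W  W  W  W  W  W  L  L  L  L
Position 14 is L, so the second player wins.

Second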